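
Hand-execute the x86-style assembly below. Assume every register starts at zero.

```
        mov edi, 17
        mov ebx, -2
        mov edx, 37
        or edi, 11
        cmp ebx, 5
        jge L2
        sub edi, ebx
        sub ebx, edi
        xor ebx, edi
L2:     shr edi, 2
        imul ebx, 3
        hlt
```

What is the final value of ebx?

after mov edi, 17: edi=17
after mov ebx, -2: ebx=-2
after mov edx, 37: edx=37
after or edi, 11: edi=17|11=27
cmp ebx, 5  (cmp -2,5)
jge L2: not taken
after sub edi, ebx: edi=27-(-2)=29
after sub ebx, edi: ebx=(-2)-29=-31
after xor ebx, edi: ebx=(-31)^29=-4
after shr edi, 2: edi=29>>2=7
after imul ebx, 3: ebx=(-4)*3=-12
halt.

-12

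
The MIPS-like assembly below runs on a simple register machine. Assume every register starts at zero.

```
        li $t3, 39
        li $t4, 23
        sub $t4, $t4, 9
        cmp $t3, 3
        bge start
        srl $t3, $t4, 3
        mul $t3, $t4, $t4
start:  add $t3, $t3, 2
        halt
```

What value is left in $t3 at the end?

41

li $t3, 39 → $t3=39
li $t4, 23 → $t4=23
sub $t4, $t4, 9 → $t4=23-9=14
cmp $t3, 3  (cmp 39,3)
bge start: taken
add $t3, $t3, 2 → $t3=39+2=41
halt.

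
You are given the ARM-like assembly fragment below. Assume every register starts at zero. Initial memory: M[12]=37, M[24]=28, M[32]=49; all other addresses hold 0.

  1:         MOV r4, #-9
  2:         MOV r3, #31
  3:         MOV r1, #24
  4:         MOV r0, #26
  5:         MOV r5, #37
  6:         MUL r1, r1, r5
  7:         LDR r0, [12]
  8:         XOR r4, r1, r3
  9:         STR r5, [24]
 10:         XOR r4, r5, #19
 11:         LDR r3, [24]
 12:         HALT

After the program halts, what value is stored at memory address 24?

after MOV r4, #-9: r4=-9
after MOV r3, #31: r3=31
after MOV r1, #24: r1=24
after MOV r0, #26: r0=26
after MOV r5, #37: r5=37
after MUL r1, r1, r5: r1=24*37=888
after LDR r0, [12]: r0=M[12]=37
after XOR r4, r1, r3: r4=888^31=871
STR r5, [24] → M[24]=37
after XOR r4, r5, #19: r4=37^19=54
after LDR r3, [24]: r3=M[24]=37
halt.

37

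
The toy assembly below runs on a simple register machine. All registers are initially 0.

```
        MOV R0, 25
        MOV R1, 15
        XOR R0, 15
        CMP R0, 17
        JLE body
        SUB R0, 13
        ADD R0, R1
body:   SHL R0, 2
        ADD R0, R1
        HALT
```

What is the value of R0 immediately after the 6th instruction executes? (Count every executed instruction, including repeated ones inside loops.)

MOV R0, 25 → R0=25
MOV R1, 15 → R1=15
XOR R0, 15 → R0=25^15=22
CMP R0, 17  (cmp 22,17)
JLE body: not taken
SUB R0, 13 → R0=22-13=9
After step 6: R0 = 9.

9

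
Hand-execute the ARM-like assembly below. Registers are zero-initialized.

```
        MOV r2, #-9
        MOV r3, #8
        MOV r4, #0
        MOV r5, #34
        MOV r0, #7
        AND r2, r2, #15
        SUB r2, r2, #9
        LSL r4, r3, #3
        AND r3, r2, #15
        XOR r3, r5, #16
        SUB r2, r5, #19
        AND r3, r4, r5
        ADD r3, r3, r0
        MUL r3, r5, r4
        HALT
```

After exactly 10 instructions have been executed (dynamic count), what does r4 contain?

64

r2=-9
r3=8
r4=0
r5=34
r0=7
r2=(-9)&15=7
r2=7-9=-2
r4=8<<3=64
r3=(-2)&15=14
r3=34^16=50
After step 10: r4 = 64.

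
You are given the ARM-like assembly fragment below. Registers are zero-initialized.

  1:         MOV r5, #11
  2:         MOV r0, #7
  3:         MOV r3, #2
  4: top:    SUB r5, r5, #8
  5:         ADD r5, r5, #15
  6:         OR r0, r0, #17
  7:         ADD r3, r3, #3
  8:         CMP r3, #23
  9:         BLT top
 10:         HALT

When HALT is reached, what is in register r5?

MOV r5, #11 → r5=11
MOV r0, #7 → r0=7
MOV r3, #2 → r3=2
SUB r5, r5, #8 → r5=11-8=3
ADD r5, r5, #15 → r5=3+15=18
OR r0, r0, #17 → r0=7|17=23
ADD r3, r3, #3 → r3=2+3=5
CMP r3, #23  (cmp 5,23)
BLT top: taken
SUB r5, r5, #8 → r5=18-8=10
ADD r5, r5, #15 → r5=10+15=25
OR r0, r0, #17 → r0=23|17=23
ADD r3, r3, #3 → r3=5+3=8
CMP r3, #23  (cmp 8,23)
BLT top: taken
SUB r5, r5, #8 → r5=25-8=17
ADD r5, r5, #15 → r5=17+15=32
OR r0, r0, #17 → r0=23|17=23
ADD r3, r3, #3 → r3=8+3=11
CMP r3, #23  (cmp 11,23)
BLT top: taken
SUB r5, r5, #8 → r5=32-8=24
ADD r5, r5, #15 → r5=24+15=39
OR r0, r0, #17 → r0=23|17=23
ADD r3, r3, #3 → r3=11+3=14
CMP r3, #23  (cmp 14,23)
BLT top: taken
SUB r5, r5, #8 → r5=39-8=31
ADD r5, r5, #15 → r5=31+15=46
OR r0, r0, #17 → r0=23|17=23
ADD r3, r3, #3 → r3=14+3=17
CMP r3, #23  (cmp 17,23)
BLT top: taken
SUB r5, r5, #8 → r5=46-8=38
ADD r5, r5, #15 → r5=38+15=53
OR r0, r0, #17 → r0=23|17=23
ADD r3, r3, #3 → r3=17+3=20
CMP r3, #23  (cmp 20,23)
BLT top: taken
SUB r5, r5, #8 → r5=53-8=45
ADD r5, r5, #15 → r5=45+15=60
OR r0, r0, #17 → r0=23|17=23
ADD r3, r3, #3 → r3=20+3=23
CMP r3, #23  (cmp 23,23)
BLT top: not taken
halt.

60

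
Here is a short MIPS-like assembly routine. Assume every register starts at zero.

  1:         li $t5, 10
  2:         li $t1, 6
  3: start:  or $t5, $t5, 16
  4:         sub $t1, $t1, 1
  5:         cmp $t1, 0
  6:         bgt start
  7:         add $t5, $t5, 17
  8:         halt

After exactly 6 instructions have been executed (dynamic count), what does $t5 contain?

26

li $t5, 10 → $t5=10
li $t1, 6 → $t1=6
or $t5, $t5, 16 → $t5=10|16=26
sub $t1, $t1, 1 → $t1=6-1=5
cmp $t1, 0  (cmp 5,0)
bgt start: taken
After step 6: $t5 = 26.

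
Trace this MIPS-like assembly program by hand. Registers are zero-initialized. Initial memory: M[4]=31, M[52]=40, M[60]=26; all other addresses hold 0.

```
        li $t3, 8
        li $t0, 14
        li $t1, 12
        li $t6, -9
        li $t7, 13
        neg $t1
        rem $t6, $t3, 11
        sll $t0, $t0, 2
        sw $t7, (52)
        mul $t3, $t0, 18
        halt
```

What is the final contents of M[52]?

$t3=8
$t0=14
$t1=12
$t6=-9
$t7=13
$t1=-(12)=-12
$t6=8%11=8
$t0=14<<2=56
sw $t7, (52) → M[52]=13
$t3=56*18=1008
halt.

13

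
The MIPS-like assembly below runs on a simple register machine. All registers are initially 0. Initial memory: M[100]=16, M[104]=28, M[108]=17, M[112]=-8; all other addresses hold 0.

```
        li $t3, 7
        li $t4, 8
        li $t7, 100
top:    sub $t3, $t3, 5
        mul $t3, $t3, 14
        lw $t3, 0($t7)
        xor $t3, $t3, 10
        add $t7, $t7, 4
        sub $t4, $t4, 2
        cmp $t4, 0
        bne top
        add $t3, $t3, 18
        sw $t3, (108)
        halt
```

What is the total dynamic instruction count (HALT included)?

li $t3, 7 → $t3=7
li $t4, 8 → $t4=8
li $t7, 100 → $t7=100
sub $t3, $t3, 5 → $t3=7-5=2
mul $t3, $t3, 14 → $t3=2*14=28
lw $t3, 0($t7) → $t3=M[100]=16
xor $t3, $t3, 10 → $t3=16^10=26
add $t7, $t7, 4 → $t7=100+4=104
sub $t4, $t4, 2 → $t4=8-2=6
cmp $t4, 0  (cmp 6,0)
bne top: taken
sub $t3, $t3, 5 → $t3=26-5=21
mul $t3, $t3, 14 → $t3=21*14=294
lw $t3, 0($t7) → $t3=M[104]=28
xor $t3, $t3, 10 → $t3=28^10=22
add $t7, $t7, 4 → $t7=104+4=108
sub $t4, $t4, 2 → $t4=6-2=4
cmp $t4, 0  (cmp 4,0)
bne top: taken
sub $t3, $t3, 5 → $t3=22-5=17
mul $t3, $t3, 14 → $t3=17*14=238
lw $t3, 0($t7) → $t3=M[108]=17
xor $t3, $t3, 10 → $t3=17^10=27
add $t7, $t7, 4 → $t7=108+4=112
sub $t4, $t4, 2 → $t4=4-2=2
cmp $t4, 0  (cmp 2,0)
bne top: taken
sub $t3, $t3, 5 → $t3=27-5=22
mul $t3, $t3, 14 → $t3=22*14=308
lw $t3, 0($t7) → $t3=M[112]=-8
xor $t3, $t3, 10 → $t3=(-8)^10=-14
add $t7, $t7, 4 → $t7=112+4=116
sub $t4, $t4, 2 → $t4=2-2=0
cmp $t4, 0  (cmp 0,0)
bne top: not taken
add $t3, $t3, 18 → $t3=(-14)+18=4
sw $t3, (108) → M[108]=4
halt.
Total executed instructions: 38.

38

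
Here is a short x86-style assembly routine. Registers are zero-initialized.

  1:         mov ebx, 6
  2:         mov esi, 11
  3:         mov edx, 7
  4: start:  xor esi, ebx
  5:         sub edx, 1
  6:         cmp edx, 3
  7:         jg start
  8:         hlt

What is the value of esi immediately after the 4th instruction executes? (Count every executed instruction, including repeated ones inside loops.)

13

ebx=6
esi=11
edx=7
esi=11^6=13
After step 4: esi = 13.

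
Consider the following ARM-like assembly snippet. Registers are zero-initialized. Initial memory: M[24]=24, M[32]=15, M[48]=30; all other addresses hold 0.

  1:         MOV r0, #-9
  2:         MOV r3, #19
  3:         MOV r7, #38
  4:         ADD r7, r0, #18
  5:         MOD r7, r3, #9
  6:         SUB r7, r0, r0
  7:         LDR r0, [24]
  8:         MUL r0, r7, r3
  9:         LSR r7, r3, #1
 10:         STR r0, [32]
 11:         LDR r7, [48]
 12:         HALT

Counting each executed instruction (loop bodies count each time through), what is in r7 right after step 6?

r0=-9
r3=19
r7=38
r7=(-9)+18=9
r7=19%9=1
r7=(-9)-(-9)=0
After step 6: r7 = 0.

0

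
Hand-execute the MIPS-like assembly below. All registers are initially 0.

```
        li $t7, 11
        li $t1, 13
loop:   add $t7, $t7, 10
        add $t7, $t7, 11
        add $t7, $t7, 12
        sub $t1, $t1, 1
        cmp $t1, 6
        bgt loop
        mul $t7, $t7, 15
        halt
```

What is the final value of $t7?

3630

li $t7, 11 → $t7=11
li $t1, 13 → $t1=13
add $t7, $t7, 10 → $t7=11+10=21
add $t7, $t7, 11 → $t7=21+11=32
add $t7, $t7, 12 → $t7=32+12=44
sub $t1, $t1, 1 → $t1=13-1=12
cmp $t1, 6  (cmp 12,6)
bgt loop: taken
add $t7, $t7, 10 → $t7=44+10=54
add $t7, $t7, 11 → $t7=54+11=65
add $t7, $t7, 12 → $t7=65+12=77
sub $t1, $t1, 1 → $t1=12-1=11
cmp $t1, 6  (cmp 11,6)
bgt loop: taken
add $t7, $t7, 10 → $t7=77+10=87
add $t7, $t7, 11 → $t7=87+11=98
add $t7, $t7, 12 → $t7=98+12=110
sub $t1, $t1, 1 → $t1=11-1=10
cmp $t1, 6  (cmp 10,6)
bgt loop: taken
add $t7, $t7, 10 → $t7=110+10=120
add $t7, $t7, 11 → $t7=120+11=131
add $t7, $t7, 12 → $t7=131+12=143
sub $t1, $t1, 1 → $t1=10-1=9
cmp $t1, 6  (cmp 9,6)
bgt loop: taken
add $t7, $t7, 10 → $t7=143+10=153
add $t7, $t7, 11 → $t7=153+11=164
add $t7, $t7, 12 → $t7=164+12=176
sub $t1, $t1, 1 → $t1=9-1=8
cmp $t1, 6  (cmp 8,6)
bgt loop: taken
add $t7, $t7, 10 → $t7=176+10=186
add $t7, $t7, 11 → $t7=186+11=197
add $t7, $t7, 12 → $t7=197+12=209
sub $t1, $t1, 1 → $t1=8-1=7
cmp $t1, 6  (cmp 7,6)
bgt loop: taken
add $t7, $t7, 10 → $t7=209+10=219
add $t7, $t7, 11 → $t7=219+11=230
add $t7, $t7, 12 → $t7=230+12=242
sub $t1, $t1, 1 → $t1=7-1=6
cmp $t1, 6  (cmp 6,6)
bgt loop: not taken
mul $t7, $t7, 15 → $t7=242*15=3630
halt.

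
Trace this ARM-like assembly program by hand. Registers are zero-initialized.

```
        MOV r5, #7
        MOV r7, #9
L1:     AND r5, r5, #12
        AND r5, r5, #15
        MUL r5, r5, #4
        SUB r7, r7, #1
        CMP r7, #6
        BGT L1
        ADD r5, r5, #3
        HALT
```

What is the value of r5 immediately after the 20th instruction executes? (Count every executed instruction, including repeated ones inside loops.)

0

MOV r5, #7 → r5=7
MOV r7, #9 → r7=9
AND r5, r5, #12 → r5=7&12=4
AND r5, r5, #15 → r5=4&15=4
MUL r5, r5, #4 → r5=4*4=16
SUB r7, r7, #1 → r7=9-1=8
CMP r7, #6  (cmp 8,6)
BGT L1: taken
AND r5, r5, #12 → r5=16&12=0
AND r5, r5, #15 → r5=0&15=0
MUL r5, r5, #4 → r5=0*4=0
SUB r7, r7, #1 → r7=8-1=7
CMP r7, #6  (cmp 7,6)
BGT L1: taken
AND r5, r5, #12 → r5=0&12=0
AND r5, r5, #15 → r5=0&15=0
MUL r5, r5, #4 → r5=0*4=0
SUB r7, r7, #1 → r7=7-1=6
CMP r7, #6  (cmp 6,6)
BGT L1: not taken
After step 20: r5 = 0.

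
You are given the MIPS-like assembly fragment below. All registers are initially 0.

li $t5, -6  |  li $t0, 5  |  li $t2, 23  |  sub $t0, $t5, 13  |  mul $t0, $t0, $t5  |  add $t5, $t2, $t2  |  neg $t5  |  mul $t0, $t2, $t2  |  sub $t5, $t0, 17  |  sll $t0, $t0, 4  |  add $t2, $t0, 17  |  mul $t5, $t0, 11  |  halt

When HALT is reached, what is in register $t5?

li $t5, -6 → $t5=-6
li $t0, 5 → $t0=5
li $t2, 23 → $t2=23
sub $t0, $t5, 13 → $t0=(-6)-13=-19
mul $t0, $t0, $t5 → $t0=(-19)*(-6)=114
add $t5, $t2, $t2 → $t5=23+23=46
neg $t5 → $t5=-(46)=-46
mul $t0, $t2, $t2 → $t0=23*23=529
sub $t5, $t0, 17 → $t5=529-17=512
sll $t0, $t0, 4 → $t0=529<<4=8464
add $t2, $t0, 17 → $t2=8464+17=8481
mul $t5, $t0, 11 → $t5=8464*11=93104
halt.

93104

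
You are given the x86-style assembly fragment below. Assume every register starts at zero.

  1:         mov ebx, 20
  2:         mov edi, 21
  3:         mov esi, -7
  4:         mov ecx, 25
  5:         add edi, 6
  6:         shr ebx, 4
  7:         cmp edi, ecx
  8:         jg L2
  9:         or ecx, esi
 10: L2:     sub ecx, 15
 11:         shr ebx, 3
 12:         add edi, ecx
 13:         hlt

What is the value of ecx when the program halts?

mov ebx, 20 → ebx=20
mov edi, 21 → edi=21
mov esi, -7 → esi=-7
mov ecx, 25 → ecx=25
add edi, 6 → edi=21+6=27
shr ebx, 4 → ebx=20>>4=1
cmp edi, ecx  (cmp 27,25)
jg L2: taken
sub ecx, 15 → ecx=25-15=10
shr ebx, 3 → ebx=1>>3=0
add edi, ecx → edi=27+10=37
halt.

10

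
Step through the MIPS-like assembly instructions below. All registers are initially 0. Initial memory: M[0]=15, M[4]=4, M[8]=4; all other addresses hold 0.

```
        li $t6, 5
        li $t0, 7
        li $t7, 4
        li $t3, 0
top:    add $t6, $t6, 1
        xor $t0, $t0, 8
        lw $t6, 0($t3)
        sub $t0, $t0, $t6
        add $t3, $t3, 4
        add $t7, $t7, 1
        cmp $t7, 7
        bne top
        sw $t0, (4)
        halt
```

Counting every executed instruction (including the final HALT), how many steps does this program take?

30

li $t6, 5 → $t6=5
li $t0, 7 → $t0=7
li $t7, 4 → $t7=4
li $t3, 0 → $t3=0
add $t6, $t6, 1 → $t6=5+1=6
xor $t0, $t0, 8 → $t0=7^8=15
lw $t6, 0($t3) → $t6=M[0]=15
sub $t0, $t0, $t6 → $t0=15-15=0
add $t3, $t3, 4 → $t3=0+4=4
add $t7, $t7, 1 → $t7=4+1=5
cmp $t7, 7  (cmp 5,7)
bne top: taken
add $t6, $t6, 1 → $t6=15+1=16
xor $t0, $t0, 8 → $t0=0^8=8
lw $t6, 0($t3) → $t6=M[4]=4
sub $t0, $t0, $t6 → $t0=8-4=4
add $t3, $t3, 4 → $t3=4+4=8
add $t7, $t7, 1 → $t7=5+1=6
cmp $t7, 7  (cmp 6,7)
bne top: taken
add $t6, $t6, 1 → $t6=4+1=5
xor $t0, $t0, 8 → $t0=4^8=12
lw $t6, 0($t3) → $t6=M[8]=4
sub $t0, $t0, $t6 → $t0=12-4=8
add $t3, $t3, 4 → $t3=8+4=12
add $t7, $t7, 1 → $t7=6+1=7
cmp $t7, 7  (cmp 7,7)
bne top: not taken
sw $t0, (4) → M[4]=8
halt.
Total executed instructions: 30.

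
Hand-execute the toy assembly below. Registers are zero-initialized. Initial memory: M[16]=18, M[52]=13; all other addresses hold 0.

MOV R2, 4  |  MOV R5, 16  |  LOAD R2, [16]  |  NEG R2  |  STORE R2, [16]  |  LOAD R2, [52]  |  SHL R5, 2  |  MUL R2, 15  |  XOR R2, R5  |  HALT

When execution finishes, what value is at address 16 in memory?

after MOV R2, 4: R2=4
after MOV R5, 16: R5=16
after LOAD R2, [16]: R2=M[16]=18
after NEG R2: R2=-(18)=-18
STORE R2, [16] → M[16]=-18
after LOAD R2, [52]: R2=M[52]=13
after SHL R5, 2: R5=16<<2=64
after MUL R2, 15: R2=13*15=195
after XOR R2, R5: R2=195^64=131
halt.

-18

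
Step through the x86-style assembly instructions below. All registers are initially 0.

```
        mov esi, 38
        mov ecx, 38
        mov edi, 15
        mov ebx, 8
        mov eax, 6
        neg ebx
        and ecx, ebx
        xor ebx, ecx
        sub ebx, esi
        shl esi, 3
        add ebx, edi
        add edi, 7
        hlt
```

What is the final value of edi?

after mov esi, 38: esi=38
after mov ecx, 38: ecx=38
after mov edi, 15: edi=15
after mov ebx, 8: ebx=8
after mov eax, 6: eax=6
after neg ebx: ebx=-(8)=-8
after and ecx, ebx: ecx=38&(-8)=32
after xor ebx, ecx: ebx=(-8)^32=-40
after sub ebx, esi: ebx=(-40)-38=-78
after shl esi, 3: esi=38<<3=304
after add ebx, edi: ebx=(-78)+15=-63
after add edi, 7: edi=15+7=22
halt.

22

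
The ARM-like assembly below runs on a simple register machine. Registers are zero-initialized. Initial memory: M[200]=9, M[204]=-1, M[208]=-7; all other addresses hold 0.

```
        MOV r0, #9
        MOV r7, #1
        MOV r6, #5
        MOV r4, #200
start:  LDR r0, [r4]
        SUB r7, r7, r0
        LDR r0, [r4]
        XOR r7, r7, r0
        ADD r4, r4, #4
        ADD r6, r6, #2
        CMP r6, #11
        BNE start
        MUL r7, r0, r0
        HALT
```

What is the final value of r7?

MOV r0, #9 → r0=9
MOV r7, #1 → r7=1
MOV r6, #5 → r6=5
MOV r4, #200 → r4=200
LDR r0, [r4] → r0=M[200]=9
SUB r7, r7, r0 → r7=1-9=-8
LDR r0, [r4] → r0=M[200]=9
XOR r7, r7, r0 → r7=(-8)^9=-15
ADD r4, r4, #4 → r4=200+4=204
ADD r6, r6, #2 → r6=5+2=7
CMP r6, #11  (cmp 7,11)
BNE start: taken
LDR r0, [r4] → r0=M[204]=-1
SUB r7, r7, r0 → r7=(-15)-(-1)=-14
LDR r0, [r4] → r0=M[204]=-1
XOR r7, r7, r0 → r7=(-14)^(-1)=13
ADD r4, r4, #4 → r4=204+4=208
ADD r6, r6, #2 → r6=7+2=9
CMP r6, #11  (cmp 9,11)
BNE start: taken
LDR r0, [r4] → r0=M[208]=-7
SUB r7, r7, r0 → r7=13-(-7)=20
LDR r0, [r4] → r0=M[208]=-7
XOR r7, r7, r0 → r7=20^(-7)=-19
ADD r4, r4, #4 → r4=208+4=212
ADD r6, r6, #2 → r6=9+2=11
CMP r6, #11  (cmp 11,11)
BNE start: not taken
MUL r7, r0, r0 → r7=(-7)*(-7)=49
halt.

49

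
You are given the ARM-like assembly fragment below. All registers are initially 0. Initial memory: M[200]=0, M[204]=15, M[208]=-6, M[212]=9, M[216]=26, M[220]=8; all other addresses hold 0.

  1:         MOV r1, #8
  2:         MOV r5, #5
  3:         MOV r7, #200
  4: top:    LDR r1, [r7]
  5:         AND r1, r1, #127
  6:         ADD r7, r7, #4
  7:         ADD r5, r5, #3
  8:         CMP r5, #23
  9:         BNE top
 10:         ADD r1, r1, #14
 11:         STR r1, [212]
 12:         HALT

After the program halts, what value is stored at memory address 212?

22

r1=8
r5=5
r7=200
r1=M[200]=0
r1=0&127=0
r7=200+4=204
r5=5+3=8
CMP r5, #23  (cmp 8,23)
BNE top: taken
r1=M[204]=15
r1=15&127=15
r7=204+4=208
r5=8+3=11
CMP r5, #23  (cmp 11,23)
BNE top: taken
r1=M[208]=-6
r1=(-6)&127=122
r7=208+4=212
r5=11+3=14
CMP r5, #23  (cmp 14,23)
BNE top: taken
r1=M[212]=9
r1=9&127=9
r7=212+4=216
r5=14+3=17
CMP r5, #23  (cmp 17,23)
BNE top: taken
r1=M[216]=26
r1=26&127=26
r7=216+4=220
r5=17+3=20
CMP r5, #23  (cmp 20,23)
BNE top: taken
r1=M[220]=8
r1=8&127=8
r7=220+4=224
r5=20+3=23
CMP r5, #23  (cmp 23,23)
BNE top: not taken
r1=8+14=22
STR r1, [212] → M[212]=22
halt.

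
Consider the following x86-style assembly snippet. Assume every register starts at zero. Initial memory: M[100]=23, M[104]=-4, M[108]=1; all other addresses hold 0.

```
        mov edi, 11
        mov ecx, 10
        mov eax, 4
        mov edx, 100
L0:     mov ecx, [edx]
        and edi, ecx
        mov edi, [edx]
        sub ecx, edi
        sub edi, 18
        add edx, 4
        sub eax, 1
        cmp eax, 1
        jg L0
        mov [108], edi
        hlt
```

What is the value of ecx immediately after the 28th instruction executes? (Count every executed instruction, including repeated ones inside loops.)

after mov edi, 11: edi=11
after mov ecx, 10: ecx=10
after mov eax, 4: eax=4
after mov edx, 100: edx=100
after mov ecx, [edx]: ecx=M[100]=23
after and edi, ecx: edi=11&23=3
after mov edi, [edx]: edi=M[100]=23
after sub ecx, edi: ecx=23-23=0
after sub edi, 18: edi=23-18=5
after add edx, 4: edx=100+4=104
after sub eax, 1: eax=4-1=3
cmp eax, 1  (cmp 3,1)
jg L0: taken
after mov ecx, [edx]: ecx=M[104]=-4
after and edi, ecx: edi=5&(-4)=4
after mov edi, [edx]: edi=M[104]=-4
after sub ecx, edi: ecx=(-4)-(-4)=0
after sub edi, 18: edi=(-4)-18=-22
after add edx, 4: edx=104+4=108
after sub eax, 1: eax=3-1=2
cmp eax, 1  (cmp 2,1)
jg L0: taken
after mov ecx, [edx]: ecx=M[108]=1
after and edi, ecx: edi=(-22)&1=0
after mov edi, [edx]: edi=M[108]=1
after sub ecx, edi: ecx=1-1=0
after sub edi, 18: edi=1-18=-17
after add edx, 4: edx=108+4=112
After step 28: ecx = 0.

0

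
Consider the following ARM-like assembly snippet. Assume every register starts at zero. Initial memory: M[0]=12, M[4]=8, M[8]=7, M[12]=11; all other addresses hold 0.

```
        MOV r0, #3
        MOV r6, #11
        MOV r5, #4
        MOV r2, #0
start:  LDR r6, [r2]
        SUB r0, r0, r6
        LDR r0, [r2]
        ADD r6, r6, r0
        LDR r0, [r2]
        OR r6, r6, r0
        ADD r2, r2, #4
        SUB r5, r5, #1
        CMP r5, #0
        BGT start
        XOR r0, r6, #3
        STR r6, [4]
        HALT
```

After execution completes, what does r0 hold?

28

after MOV r0, #3: r0=3
after MOV r6, #11: r6=11
after MOV r5, #4: r5=4
after MOV r2, #0: r2=0
after LDR r6, [r2]: r6=M[0]=12
after SUB r0, r0, r6: r0=3-12=-9
after LDR r0, [r2]: r0=M[0]=12
after ADD r6, r6, r0: r6=12+12=24
after LDR r0, [r2]: r0=M[0]=12
after OR r6, r6, r0: r6=24|12=28
after ADD r2, r2, #4: r2=0+4=4
after SUB r5, r5, #1: r5=4-1=3
CMP r5, #0  (cmp 3,0)
BGT start: taken
after LDR r6, [r2]: r6=M[4]=8
after SUB r0, r0, r6: r0=12-8=4
after LDR r0, [r2]: r0=M[4]=8
after ADD r6, r6, r0: r6=8+8=16
after LDR r0, [r2]: r0=M[4]=8
after OR r6, r6, r0: r6=16|8=24
after ADD r2, r2, #4: r2=4+4=8
after SUB r5, r5, #1: r5=3-1=2
CMP r5, #0  (cmp 2,0)
BGT start: taken
after LDR r6, [r2]: r6=M[8]=7
after SUB r0, r0, r6: r0=8-7=1
after LDR r0, [r2]: r0=M[8]=7
after ADD r6, r6, r0: r6=7+7=14
after LDR r0, [r2]: r0=M[8]=7
after OR r6, r6, r0: r6=14|7=15
after ADD r2, r2, #4: r2=8+4=12
after SUB r5, r5, #1: r5=2-1=1
CMP r5, #0  (cmp 1,0)
BGT start: taken
after LDR r6, [r2]: r6=M[12]=11
after SUB r0, r0, r6: r0=7-11=-4
after LDR r0, [r2]: r0=M[12]=11
after ADD r6, r6, r0: r6=11+11=22
after LDR r0, [r2]: r0=M[12]=11
after OR r6, r6, r0: r6=22|11=31
after ADD r2, r2, #4: r2=12+4=16
after SUB r5, r5, #1: r5=1-1=0
CMP r5, #0  (cmp 0,0)
BGT start: not taken
after XOR r0, r6, #3: r0=31^3=28
STR r6, [4] → M[4]=31
halt.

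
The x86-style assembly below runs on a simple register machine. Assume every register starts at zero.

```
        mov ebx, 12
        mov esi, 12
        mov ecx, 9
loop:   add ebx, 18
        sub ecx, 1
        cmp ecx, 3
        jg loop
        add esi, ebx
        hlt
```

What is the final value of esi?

mov ebx, 12 → ebx=12
mov esi, 12 → esi=12
mov ecx, 9 → ecx=9
add ebx, 18 → ebx=12+18=30
sub ecx, 1 → ecx=9-1=8
cmp ecx, 3  (cmp 8,3)
jg loop: taken
add ebx, 18 → ebx=30+18=48
sub ecx, 1 → ecx=8-1=7
cmp ecx, 3  (cmp 7,3)
jg loop: taken
add ebx, 18 → ebx=48+18=66
sub ecx, 1 → ecx=7-1=6
cmp ecx, 3  (cmp 6,3)
jg loop: taken
add ebx, 18 → ebx=66+18=84
sub ecx, 1 → ecx=6-1=5
cmp ecx, 3  (cmp 5,3)
jg loop: taken
add ebx, 18 → ebx=84+18=102
sub ecx, 1 → ecx=5-1=4
cmp ecx, 3  (cmp 4,3)
jg loop: taken
add ebx, 18 → ebx=102+18=120
sub ecx, 1 → ecx=4-1=3
cmp ecx, 3  (cmp 3,3)
jg loop: not taken
add esi, ebx → esi=12+120=132
halt.

132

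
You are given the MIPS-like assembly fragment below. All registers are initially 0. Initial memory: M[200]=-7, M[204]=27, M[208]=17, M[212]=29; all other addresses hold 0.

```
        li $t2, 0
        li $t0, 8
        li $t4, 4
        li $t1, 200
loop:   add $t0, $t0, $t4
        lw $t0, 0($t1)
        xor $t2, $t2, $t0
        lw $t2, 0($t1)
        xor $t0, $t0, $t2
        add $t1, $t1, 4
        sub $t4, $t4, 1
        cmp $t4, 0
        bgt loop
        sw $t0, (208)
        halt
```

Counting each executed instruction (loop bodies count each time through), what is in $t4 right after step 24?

li $t2, 0 → $t2=0
li $t0, 8 → $t0=8
li $t4, 4 → $t4=4
li $t1, 200 → $t1=200
add $t0, $t0, $t4 → $t0=8+4=12
lw $t0, 0($t1) → $t0=M[200]=-7
xor $t2, $t2, $t0 → $t2=0^(-7)=-7
lw $t2, 0($t1) → $t2=M[200]=-7
xor $t0, $t0, $t2 → $t0=(-7)^(-7)=0
add $t1, $t1, 4 → $t1=200+4=204
sub $t4, $t4, 1 → $t4=4-1=3
cmp $t4, 0  (cmp 3,0)
bgt loop: taken
add $t0, $t0, $t4 → $t0=0+3=3
lw $t0, 0($t1) → $t0=M[204]=27
xor $t2, $t2, $t0 → $t2=(-7)^27=-30
lw $t2, 0($t1) → $t2=M[204]=27
xor $t0, $t0, $t2 → $t0=27^27=0
add $t1, $t1, 4 → $t1=204+4=208
sub $t4, $t4, 1 → $t4=3-1=2
cmp $t4, 0  (cmp 2,0)
bgt loop: taken
add $t0, $t0, $t4 → $t0=0+2=2
lw $t0, 0($t1) → $t0=M[208]=17
After step 24: $t4 = 2.

2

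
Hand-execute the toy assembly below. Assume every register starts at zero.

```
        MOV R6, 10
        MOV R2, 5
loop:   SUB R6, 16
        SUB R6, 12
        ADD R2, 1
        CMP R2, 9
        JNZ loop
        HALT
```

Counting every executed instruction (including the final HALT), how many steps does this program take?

MOV R6, 10 → R6=10
MOV R2, 5 → R2=5
SUB R6, 16 → R6=10-16=-6
SUB R6, 12 → R6=(-6)-12=-18
ADD R2, 1 → R2=5+1=6
CMP R2, 9  (cmp 6,9)
JNZ loop: taken
SUB R6, 16 → R6=(-18)-16=-34
SUB R6, 12 → R6=(-34)-12=-46
ADD R2, 1 → R2=6+1=7
CMP R2, 9  (cmp 7,9)
JNZ loop: taken
SUB R6, 16 → R6=(-46)-16=-62
SUB R6, 12 → R6=(-62)-12=-74
ADD R2, 1 → R2=7+1=8
CMP R2, 9  (cmp 8,9)
JNZ loop: taken
SUB R6, 16 → R6=(-74)-16=-90
SUB R6, 12 → R6=(-90)-12=-102
ADD R2, 1 → R2=8+1=9
CMP R2, 9  (cmp 9,9)
JNZ loop: not taken
halt.
Total executed instructions: 23.

23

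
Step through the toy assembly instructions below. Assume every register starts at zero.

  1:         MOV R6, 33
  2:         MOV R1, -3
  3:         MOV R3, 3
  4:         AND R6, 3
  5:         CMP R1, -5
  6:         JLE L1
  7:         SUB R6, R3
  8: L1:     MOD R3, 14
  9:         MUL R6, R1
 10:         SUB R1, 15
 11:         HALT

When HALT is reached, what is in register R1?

-18

R6=33
R1=-3
R3=3
R6=33&3=1
CMP R1, -5  (cmp -3,-5)
JLE L1: not taken
R6=1-3=-2
R3=3%14=3
R6=(-2)*(-3)=6
R1=(-3)-15=-18
halt.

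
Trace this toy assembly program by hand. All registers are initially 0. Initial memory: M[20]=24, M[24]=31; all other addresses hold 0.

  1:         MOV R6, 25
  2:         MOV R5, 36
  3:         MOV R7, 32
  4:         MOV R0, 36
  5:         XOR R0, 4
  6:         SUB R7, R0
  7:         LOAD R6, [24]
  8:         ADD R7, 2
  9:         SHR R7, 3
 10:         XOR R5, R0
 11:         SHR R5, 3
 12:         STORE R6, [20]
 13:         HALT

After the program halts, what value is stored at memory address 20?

R6=25
R5=36
R7=32
R0=36
R0=36^4=32
R7=32-32=0
R6=M[24]=31
R7=0+2=2
R7=2>>3=0
R5=36^32=4
R5=4>>3=0
STORE R6, [20] → M[20]=31
halt.

31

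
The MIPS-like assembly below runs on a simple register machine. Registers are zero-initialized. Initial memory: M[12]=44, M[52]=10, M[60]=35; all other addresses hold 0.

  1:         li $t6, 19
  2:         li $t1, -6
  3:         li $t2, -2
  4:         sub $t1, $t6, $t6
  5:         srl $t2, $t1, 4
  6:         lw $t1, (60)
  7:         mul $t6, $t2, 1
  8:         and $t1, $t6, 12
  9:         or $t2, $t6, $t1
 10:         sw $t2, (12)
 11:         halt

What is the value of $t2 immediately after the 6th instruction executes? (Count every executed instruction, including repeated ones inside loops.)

0

$t6=19
$t1=-6
$t2=-2
$t1=19-19=0
$t2=0>>4=0
$t1=M[60]=35
After step 6: $t2 = 0.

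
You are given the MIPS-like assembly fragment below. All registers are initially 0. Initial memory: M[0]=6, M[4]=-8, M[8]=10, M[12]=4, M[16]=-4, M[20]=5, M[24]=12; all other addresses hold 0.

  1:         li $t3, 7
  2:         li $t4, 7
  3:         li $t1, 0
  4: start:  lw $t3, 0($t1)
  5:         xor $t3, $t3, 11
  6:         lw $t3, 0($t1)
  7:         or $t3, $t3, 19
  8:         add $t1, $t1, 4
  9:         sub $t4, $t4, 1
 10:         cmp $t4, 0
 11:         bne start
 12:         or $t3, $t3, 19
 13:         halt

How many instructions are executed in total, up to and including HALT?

61

$t3=7
$t4=7
$t1=0
$t3=M[0]=6
$t3=6^11=13
$t3=M[0]=6
$t3=6|19=23
$t1=0+4=4
$t4=7-1=6
cmp $t4, 0  (cmp 6,0)
bne start: taken
$t3=M[4]=-8
$t3=(-8)^11=-13
$t3=M[4]=-8
$t3=(-8)|19=-5
$t1=4+4=8
$t4=6-1=5
cmp $t4, 0  (cmp 5,0)
bne start: taken
$t3=M[8]=10
$t3=10^11=1
$t3=M[8]=10
$t3=10|19=27
$t1=8+4=12
$t4=5-1=4
cmp $t4, 0  (cmp 4,0)
bne start: taken
$t3=M[12]=4
$t3=4^11=15
$t3=M[12]=4
$t3=4|19=23
$t1=12+4=16
$t4=4-1=3
cmp $t4, 0  (cmp 3,0)
bne start: taken
$t3=M[16]=-4
$t3=(-4)^11=-9
$t3=M[16]=-4
$t3=(-4)|19=-1
$t1=16+4=20
$t4=3-1=2
cmp $t4, 0  (cmp 2,0)
bne start: taken
$t3=M[20]=5
$t3=5^11=14
$t3=M[20]=5
$t3=5|19=23
$t1=20+4=24
$t4=2-1=1
cmp $t4, 0  (cmp 1,0)
bne start: taken
$t3=M[24]=12
$t3=12^11=7
$t3=M[24]=12
$t3=12|19=31
$t1=24+4=28
$t4=1-1=0
cmp $t4, 0  (cmp 0,0)
bne start: not taken
$t3=31|19=31
halt.
Total executed instructions: 61.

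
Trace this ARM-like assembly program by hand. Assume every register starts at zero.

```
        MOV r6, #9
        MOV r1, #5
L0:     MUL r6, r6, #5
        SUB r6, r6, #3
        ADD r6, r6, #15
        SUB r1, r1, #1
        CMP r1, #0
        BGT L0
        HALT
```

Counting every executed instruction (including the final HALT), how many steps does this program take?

33

r6=9
r1=5
r6=9*5=45
r6=45-3=42
r6=42+15=57
r1=5-1=4
CMP r1, #0  (cmp 4,0)
BGT L0: taken
r6=57*5=285
r6=285-3=282
r6=282+15=297
r1=4-1=3
CMP r1, #0  (cmp 3,0)
BGT L0: taken
r6=297*5=1485
r6=1485-3=1482
r6=1482+15=1497
r1=3-1=2
CMP r1, #0  (cmp 2,0)
BGT L0: taken
r6=1497*5=7485
r6=7485-3=7482
r6=7482+15=7497
r1=2-1=1
CMP r1, #0  (cmp 1,0)
BGT L0: taken
r6=7497*5=37485
r6=37485-3=37482
r6=37482+15=37497
r1=1-1=0
CMP r1, #0  (cmp 0,0)
BGT L0: not taken
halt.
Total executed instructions: 33.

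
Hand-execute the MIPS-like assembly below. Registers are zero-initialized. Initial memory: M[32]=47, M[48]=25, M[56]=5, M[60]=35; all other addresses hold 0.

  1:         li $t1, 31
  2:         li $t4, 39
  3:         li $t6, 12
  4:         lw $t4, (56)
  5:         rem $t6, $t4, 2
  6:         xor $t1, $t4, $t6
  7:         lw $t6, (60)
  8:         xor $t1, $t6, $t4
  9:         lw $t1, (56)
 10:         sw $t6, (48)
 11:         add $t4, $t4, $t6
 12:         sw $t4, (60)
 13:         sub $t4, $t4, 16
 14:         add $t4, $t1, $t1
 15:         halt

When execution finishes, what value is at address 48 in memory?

$t1=31
$t4=39
$t6=12
$t4=M[56]=5
$t6=5%2=1
$t1=5^1=4
$t6=M[60]=35
$t1=35^5=38
$t1=M[56]=5
sw $t6, (48) → M[48]=35
$t4=5+35=40
sw $t4, (60) → M[60]=40
$t4=40-16=24
$t4=5+5=10
halt.

35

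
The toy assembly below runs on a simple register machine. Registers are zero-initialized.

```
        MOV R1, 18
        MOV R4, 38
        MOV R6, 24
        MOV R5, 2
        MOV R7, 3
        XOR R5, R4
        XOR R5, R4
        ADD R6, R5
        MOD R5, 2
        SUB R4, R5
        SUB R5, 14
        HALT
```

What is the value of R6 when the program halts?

MOV R1, 18 → R1=18
MOV R4, 38 → R4=38
MOV R6, 24 → R6=24
MOV R5, 2 → R5=2
MOV R7, 3 → R7=3
XOR R5, R4 → R5=2^38=36
XOR R5, R4 → R5=36^38=2
ADD R6, R5 → R6=24+2=26
MOD R5, 2 → R5=2%2=0
SUB R4, R5 → R4=38-0=38
SUB R5, 14 → R5=0-14=-14
halt.

26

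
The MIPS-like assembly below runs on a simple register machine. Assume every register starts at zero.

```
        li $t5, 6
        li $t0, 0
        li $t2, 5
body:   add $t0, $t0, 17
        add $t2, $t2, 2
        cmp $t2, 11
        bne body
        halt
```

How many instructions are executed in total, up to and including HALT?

$t5=6
$t0=0
$t2=5
$t0=0+17=17
$t2=5+2=7
cmp $t2, 11  (cmp 7,11)
bne body: taken
$t0=17+17=34
$t2=7+2=9
cmp $t2, 11  (cmp 9,11)
bne body: taken
$t0=34+17=51
$t2=9+2=11
cmp $t2, 11  (cmp 11,11)
bne body: not taken
halt.
Total executed instructions: 16.

16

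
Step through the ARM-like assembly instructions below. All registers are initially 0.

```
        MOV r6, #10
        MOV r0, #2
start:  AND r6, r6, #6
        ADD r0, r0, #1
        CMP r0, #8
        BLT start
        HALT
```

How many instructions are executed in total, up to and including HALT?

MOV r6, #10 → r6=10
MOV r0, #2 → r0=2
AND r6, r6, #6 → r6=10&6=2
ADD r0, r0, #1 → r0=2+1=3
CMP r0, #8  (cmp 3,8)
BLT start: taken
AND r6, r6, #6 → r6=2&6=2
ADD r0, r0, #1 → r0=3+1=4
CMP r0, #8  (cmp 4,8)
BLT start: taken
AND r6, r6, #6 → r6=2&6=2
ADD r0, r0, #1 → r0=4+1=5
CMP r0, #8  (cmp 5,8)
BLT start: taken
AND r6, r6, #6 → r6=2&6=2
ADD r0, r0, #1 → r0=5+1=6
CMP r0, #8  (cmp 6,8)
BLT start: taken
AND r6, r6, #6 → r6=2&6=2
ADD r0, r0, #1 → r0=6+1=7
CMP r0, #8  (cmp 7,8)
BLT start: taken
AND r6, r6, #6 → r6=2&6=2
ADD r0, r0, #1 → r0=7+1=8
CMP r0, #8  (cmp 8,8)
BLT start: not taken
halt.
Total executed instructions: 27.

27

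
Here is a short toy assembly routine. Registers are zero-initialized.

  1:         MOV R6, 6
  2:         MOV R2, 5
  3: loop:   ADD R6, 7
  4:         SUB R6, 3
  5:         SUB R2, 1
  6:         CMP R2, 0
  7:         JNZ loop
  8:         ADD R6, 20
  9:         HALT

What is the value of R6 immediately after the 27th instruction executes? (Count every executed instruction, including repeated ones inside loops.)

26

MOV R6, 6 → R6=6
MOV R2, 5 → R2=5
ADD R6, 7 → R6=6+7=13
SUB R6, 3 → R6=13-3=10
SUB R2, 1 → R2=5-1=4
CMP R2, 0  (cmp 4,0)
JNZ loop: taken
ADD R6, 7 → R6=10+7=17
SUB R6, 3 → R6=17-3=14
SUB R2, 1 → R2=4-1=3
CMP R2, 0  (cmp 3,0)
JNZ loop: taken
ADD R6, 7 → R6=14+7=21
SUB R6, 3 → R6=21-3=18
SUB R2, 1 → R2=3-1=2
CMP R2, 0  (cmp 2,0)
JNZ loop: taken
ADD R6, 7 → R6=18+7=25
SUB R6, 3 → R6=25-3=22
SUB R2, 1 → R2=2-1=1
CMP R2, 0  (cmp 1,0)
JNZ loop: taken
ADD R6, 7 → R6=22+7=29
SUB R6, 3 → R6=29-3=26
SUB R2, 1 → R2=1-1=0
CMP R2, 0  (cmp 0,0)
JNZ loop: not taken
After step 27: R6 = 26.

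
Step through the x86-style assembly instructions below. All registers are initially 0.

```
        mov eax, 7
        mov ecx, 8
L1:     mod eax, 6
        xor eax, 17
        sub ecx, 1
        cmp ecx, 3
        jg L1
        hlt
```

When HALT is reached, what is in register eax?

20

mov eax, 7 → eax=7
mov ecx, 8 → ecx=8
mod eax, 6 → eax=7%6=1
xor eax, 17 → eax=1^17=16
sub ecx, 1 → ecx=8-1=7
cmp ecx, 3  (cmp 7,3)
jg L1: taken
mod eax, 6 → eax=16%6=4
xor eax, 17 → eax=4^17=21
sub ecx, 1 → ecx=7-1=6
cmp ecx, 3  (cmp 6,3)
jg L1: taken
mod eax, 6 → eax=21%6=3
xor eax, 17 → eax=3^17=18
sub ecx, 1 → ecx=6-1=5
cmp ecx, 3  (cmp 5,3)
jg L1: taken
mod eax, 6 → eax=18%6=0
xor eax, 17 → eax=0^17=17
sub ecx, 1 → ecx=5-1=4
cmp ecx, 3  (cmp 4,3)
jg L1: taken
mod eax, 6 → eax=17%6=5
xor eax, 17 → eax=5^17=20
sub ecx, 1 → ecx=4-1=3
cmp ecx, 3  (cmp 3,3)
jg L1: not taken
halt.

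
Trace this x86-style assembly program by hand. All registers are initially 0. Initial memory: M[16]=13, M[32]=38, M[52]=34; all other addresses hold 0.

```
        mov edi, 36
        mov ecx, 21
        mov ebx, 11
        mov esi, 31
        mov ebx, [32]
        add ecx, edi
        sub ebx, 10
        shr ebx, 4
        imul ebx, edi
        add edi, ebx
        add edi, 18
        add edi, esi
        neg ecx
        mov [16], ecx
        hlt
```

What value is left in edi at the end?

121

edi=36
ecx=21
ebx=11
esi=31
ebx=M[32]=38
ecx=21+36=57
ebx=38-10=28
ebx=28>>4=1
ebx=1*36=36
edi=36+36=72
edi=72+18=90
edi=90+31=121
ecx=-(57)=-57
mov [16], ecx → M[16]=-57
halt.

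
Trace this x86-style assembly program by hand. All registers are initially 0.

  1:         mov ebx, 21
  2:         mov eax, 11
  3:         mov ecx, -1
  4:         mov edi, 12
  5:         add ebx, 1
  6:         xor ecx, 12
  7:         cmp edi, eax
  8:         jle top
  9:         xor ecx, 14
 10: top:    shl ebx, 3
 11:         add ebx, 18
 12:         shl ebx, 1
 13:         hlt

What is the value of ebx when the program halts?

388

after mov ebx, 21: ebx=21
after mov eax, 11: eax=11
after mov ecx, -1: ecx=-1
after mov edi, 12: edi=12
after add ebx, 1: ebx=21+1=22
after xor ecx, 12: ecx=(-1)^12=-13
cmp edi, eax  (cmp 12,11)
jle top: not taken
after xor ecx, 14: ecx=(-13)^14=-3
after shl ebx, 3: ebx=22<<3=176
after add ebx, 18: ebx=176+18=194
after shl ebx, 1: ebx=194<<1=388
halt.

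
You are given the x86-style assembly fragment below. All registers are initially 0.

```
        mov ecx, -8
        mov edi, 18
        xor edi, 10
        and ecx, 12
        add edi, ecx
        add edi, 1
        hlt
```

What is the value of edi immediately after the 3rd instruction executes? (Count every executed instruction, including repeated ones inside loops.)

24

after mov ecx, -8: ecx=-8
after mov edi, 18: edi=18
after xor edi, 10: edi=18^10=24
After step 3: edi = 24.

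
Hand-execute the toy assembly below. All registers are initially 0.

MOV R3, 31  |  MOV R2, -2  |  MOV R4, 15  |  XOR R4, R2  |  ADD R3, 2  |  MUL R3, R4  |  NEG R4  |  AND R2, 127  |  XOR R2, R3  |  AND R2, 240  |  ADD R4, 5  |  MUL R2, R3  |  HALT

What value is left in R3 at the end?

after MOV R3, 31: R3=31
after MOV R2, -2: R2=-2
after MOV R4, 15: R4=15
after XOR R4, R2: R4=15^(-2)=-15
after ADD R3, 2: R3=31+2=33
after MUL R3, R4: R3=33*(-15)=-495
after NEG R4: R4=-(-15)=15
after AND R2, 127: R2=(-2)&127=126
after XOR R2, R3: R2=126^(-495)=-401
after AND R2, 240: R2=(-401)&240=96
after ADD R4, 5: R4=15+5=20
after MUL R2, R3: R2=96*(-495)=-47520
halt.

-495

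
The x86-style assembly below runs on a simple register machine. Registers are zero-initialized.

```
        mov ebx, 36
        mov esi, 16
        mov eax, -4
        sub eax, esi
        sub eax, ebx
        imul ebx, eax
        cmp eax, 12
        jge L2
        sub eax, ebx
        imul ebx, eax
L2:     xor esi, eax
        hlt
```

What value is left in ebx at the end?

mov ebx, 36 → ebx=36
mov esi, 16 → esi=16
mov eax, -4 → eax=-4
sub eax, esi → eax=(-4)-16=-20
sub eax, ebx → eax=(-20)-36=-56
imul ebx, eax → ebx=36*(-56)=-2016
cmp eax, 12  (cmp -56,12)
jge L2: not taken
sub eax, ebx → eax=(-56)-(-2016)=1960
imul ebx, eax → ebx=(-2016)*1960=-3951360
xor esi, eax → esi=16^1960=1976
halt.

-3951360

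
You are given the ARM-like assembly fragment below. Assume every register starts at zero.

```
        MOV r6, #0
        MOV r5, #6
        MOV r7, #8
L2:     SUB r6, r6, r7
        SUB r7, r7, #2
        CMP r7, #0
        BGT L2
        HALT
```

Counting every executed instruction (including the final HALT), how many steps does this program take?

20

MOV r6, #0 → r6=0
MOV r5, #6 → r5=6
MOV r7, #8 → r7=8
SUB r6, r6, r7 → r6=0-8=-8
SUB r7, r7, #2 → r7=8-2=6
CMP r7, #0  (cmp 6,0)
BGT L2: taken
SUB r6, r6, r7 → r6=(-8)-6=-14
SUB r7, r7, #2 → r7=6-2=4
CMP r7, #0  (cmp 4,0)
BGT L2: taken
SUB r6, r6, r7 → r6=(-14)-4=-18
SUB r7, r7, #2 → r7=4-2=2
CMP r7, #0  (cmp 2,0)
BGT L2: taken
SUB r6, r6, r7 → r6=(-18)-2=-20
SUB r7, r7, #2 → r7=2-2=0
CMP r7, #0  (cmp 0,0)
BGT L2: not taken
halt.
Total executed instructions: 20.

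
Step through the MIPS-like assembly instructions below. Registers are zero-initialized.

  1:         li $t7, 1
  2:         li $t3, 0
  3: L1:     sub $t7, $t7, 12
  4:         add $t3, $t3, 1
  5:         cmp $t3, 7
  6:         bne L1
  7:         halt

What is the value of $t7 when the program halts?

after li $t7, 1: $t7=1
after li $t3, 0: $t3=0
after sub $t7, $t7, 12: $t7=1-12=-11
after add $t3, $t3, 1: $t3=0+1=1
cmp $t3, 7  (cmp 1,7)
bne L1: taken
after sub $t7, $t7, 12: $t7=(-11)-12=-23
after add $t3, $t3, 1: $t3=1+1=2
cmp $t3, 7  (cmp 2,7)
bne L1: taken
after sub $t7, $t7, 12: $t7=(-23)-12=-35
after add $t3, $t3, 1: $t3=2+1=3
cmp $t3, 7  (cmp 3,7)
bne L1: taken
after sub $t7, $t7, 12: $t7=(-35)-12=-47
after add $t3, $t3, 1: $t3=3+1=4
cmp $t3, 7  (cmp 4,7)
bne L1: taken
after sub $t7, $t7, 12: $t7=(-47)-12=-59
after add $t3, $t3, 1: $t3=4+1=5
cmp $t3, 7  (cmp 5,7)
bne L1: taken
after sub $t7, $t7, 12: $t7=(-59)-12=-71
after add $t3, $t3, 1: $t3=5+1=6
cmp $t3, 7  (cmp 6,7)
bne L1: taken
after sub $t7, $t7, 12: $t7=(-71)-12=-83
after add $t3, $t3, 1: $t3=6+1=7
cmp $t3, 7  (cmp 7,7)
bne L1: not taken
halt.

-83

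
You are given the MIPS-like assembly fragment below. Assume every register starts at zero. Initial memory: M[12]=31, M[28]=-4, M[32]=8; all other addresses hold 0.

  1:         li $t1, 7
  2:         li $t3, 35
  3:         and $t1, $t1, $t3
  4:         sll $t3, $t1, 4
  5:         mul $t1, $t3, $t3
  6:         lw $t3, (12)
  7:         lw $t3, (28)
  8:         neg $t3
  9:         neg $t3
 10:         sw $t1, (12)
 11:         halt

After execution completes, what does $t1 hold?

2304

after li $t1, 7: $t1=7
after li $t3, 35: $t3=35
after and $t1, $t1, $t3: $t1=7&35=3
after sll $t3, $t1, 4: $t3=3<<4=48
after mul $t1, $t3, $t3: $t1=48*48=2304
after lw $t3, (12): $t3=M[12]=31
after lw $t3, (28): $t3=M[28]=-4
after neg $t3: $t3=-(-4)=4
after neg $t3: $t3=-(4)=-4
sw $t1, (12) → M[12]=2304
halt.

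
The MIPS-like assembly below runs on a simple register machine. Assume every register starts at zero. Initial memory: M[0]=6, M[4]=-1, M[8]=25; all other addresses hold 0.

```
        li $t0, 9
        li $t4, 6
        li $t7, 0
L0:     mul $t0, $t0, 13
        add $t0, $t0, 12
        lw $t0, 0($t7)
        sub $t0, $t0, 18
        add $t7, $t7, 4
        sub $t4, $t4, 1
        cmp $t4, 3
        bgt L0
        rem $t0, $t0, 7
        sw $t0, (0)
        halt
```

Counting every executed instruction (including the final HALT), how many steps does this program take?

$t0=9
$t4=6
$t7=0
$t0=9*13=117
$t0=117+12=129
$t0=M[0]=6
$t0=6-18=-12
$t7=0+4=4
$t4=6-1=5
cmp $t4, 3  (cmp 5,3)
bgt L0: taken
$t0=(-12)*13=-156
$t0=(-156)+12=-144
$t0=M[4]=-1
$t0=(-1)-18=-19
$t7=4+4=8
$t4=5-1=4
cmp $t4, 3  (cmp 4,3)
bgt L0: taken
$t0=(-19)*13=-247
$t0=(-247)+12=-235
$t0=M[8]=25
$t0=25-18=7
$t7=8+4=12
$t4=4-1=3
cmp $t4, 3  (cmp 3,3)
bgt L0: not taken
$t0=7%7=0
sw $t0, (0) → M[0]=0
halt.
Total executed instructions: 30.

30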